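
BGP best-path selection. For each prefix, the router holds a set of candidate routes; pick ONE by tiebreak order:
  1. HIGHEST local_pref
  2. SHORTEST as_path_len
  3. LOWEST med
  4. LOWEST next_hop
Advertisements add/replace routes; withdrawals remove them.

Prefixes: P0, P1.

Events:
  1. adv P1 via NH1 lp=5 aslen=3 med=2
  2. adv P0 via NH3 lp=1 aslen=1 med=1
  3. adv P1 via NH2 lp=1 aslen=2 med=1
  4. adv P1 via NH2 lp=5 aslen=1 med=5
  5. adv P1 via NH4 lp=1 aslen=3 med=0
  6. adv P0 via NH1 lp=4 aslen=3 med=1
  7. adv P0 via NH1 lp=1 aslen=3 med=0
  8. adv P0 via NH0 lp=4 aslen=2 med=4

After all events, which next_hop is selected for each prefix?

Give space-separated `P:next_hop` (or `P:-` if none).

Op 1: best P0=- P1=NH1
Op 2: best P0=NH3 P1=NH1
Op 3: best P0=NH3 P1=NH1
Op 4: best P0=NH3 P1=NH2
Op 5: best P0=NH3 P1=NH2
Op 6: best P0=NH1 P1=NH2
Op 7: best P0=NH3 P1=NH2
Op 8: best P0=NH0 P1=NH2

Answer: P0:NH0 P1:NH2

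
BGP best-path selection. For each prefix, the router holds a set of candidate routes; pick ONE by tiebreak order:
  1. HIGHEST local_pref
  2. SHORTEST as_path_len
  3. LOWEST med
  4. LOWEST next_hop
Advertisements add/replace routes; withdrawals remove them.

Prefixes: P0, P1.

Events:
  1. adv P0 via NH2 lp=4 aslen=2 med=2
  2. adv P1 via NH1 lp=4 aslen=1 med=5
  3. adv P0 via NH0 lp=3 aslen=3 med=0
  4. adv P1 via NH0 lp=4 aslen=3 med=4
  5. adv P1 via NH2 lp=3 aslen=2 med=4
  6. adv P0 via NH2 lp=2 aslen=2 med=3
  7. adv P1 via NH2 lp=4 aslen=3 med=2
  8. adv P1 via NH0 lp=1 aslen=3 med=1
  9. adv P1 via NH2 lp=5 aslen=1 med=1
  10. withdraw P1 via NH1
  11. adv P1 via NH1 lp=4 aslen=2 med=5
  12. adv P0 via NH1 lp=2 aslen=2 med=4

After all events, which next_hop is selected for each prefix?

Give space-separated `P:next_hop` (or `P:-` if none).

Answer: P0:NH0 P1:NH2

Derivation:
Op 1: best P0=NH2 P1=-
Op 2: best P0=NH2 P1=NH1
Op 3: best P0=NH2 P1=NH1
Op 4: best P0=NH2 P1=NH1
Op 5: best P0=NH2 P1=NH1
Op 6: best P0=NH0 P1=NH1
Op 7: best P0=NH0 P1=NH1
Op 8: best P0=NH0 P1=NH1
Op 9: best P0=NH0 P1=NH2
Op 10: best P0=NH0 P1=NH2
Op 11: best P0=NH0 P1=NH2
Op 12: best P0=NH0 P1=NH2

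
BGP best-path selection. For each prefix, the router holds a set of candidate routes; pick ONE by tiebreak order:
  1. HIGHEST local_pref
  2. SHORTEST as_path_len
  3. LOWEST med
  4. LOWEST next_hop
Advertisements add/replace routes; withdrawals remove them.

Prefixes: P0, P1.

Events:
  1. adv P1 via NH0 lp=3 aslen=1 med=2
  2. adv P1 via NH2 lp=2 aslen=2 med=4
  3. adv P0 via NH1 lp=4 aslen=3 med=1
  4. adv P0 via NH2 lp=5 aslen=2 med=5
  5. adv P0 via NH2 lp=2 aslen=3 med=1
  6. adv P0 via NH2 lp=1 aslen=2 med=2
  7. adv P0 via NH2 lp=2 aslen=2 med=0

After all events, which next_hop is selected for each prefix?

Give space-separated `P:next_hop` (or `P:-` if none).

Op 1: best P0=- P1=NH0
Op 2: best P0=- P1=NH0
Op 3: best P0=NH1 P1=NH0
Op 4: best P0=NH2 P1=NH0
Op 5: best P0=NH1 P1=NH0
Op 6: best P0=NH1 P1=NH0
Op 7: best P0=NH1 P1=NH0

Answer: P0:NH1 P1:NH0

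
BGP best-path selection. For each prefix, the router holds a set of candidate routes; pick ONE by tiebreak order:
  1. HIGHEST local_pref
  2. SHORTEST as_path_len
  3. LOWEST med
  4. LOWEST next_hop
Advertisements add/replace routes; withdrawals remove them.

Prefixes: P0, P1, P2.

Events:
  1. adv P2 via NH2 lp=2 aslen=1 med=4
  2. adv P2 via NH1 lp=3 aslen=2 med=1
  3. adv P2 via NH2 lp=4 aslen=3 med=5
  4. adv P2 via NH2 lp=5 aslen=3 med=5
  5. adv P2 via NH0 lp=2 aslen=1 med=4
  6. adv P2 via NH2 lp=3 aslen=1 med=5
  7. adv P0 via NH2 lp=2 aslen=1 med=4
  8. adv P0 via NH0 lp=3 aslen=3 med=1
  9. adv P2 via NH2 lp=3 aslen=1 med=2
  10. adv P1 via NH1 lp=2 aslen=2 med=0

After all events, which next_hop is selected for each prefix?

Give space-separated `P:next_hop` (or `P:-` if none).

Op 1: best P0=- P1=- P2=NH2
Op 2: best P0=- P1=- P2=NH1
Op 3: best P0=- P1=- P2=NH2
Op 4: best P0=- P1=- P2=NH2
Op 5: best P0=- P1=- P2=NH2
Op 6: best P0=- P1=- P2=NH2
Op 7: best P0=NH2 P1=- P2=NH2
Op 8: best P0=NH0 P1=- P2=NH2
Op 9: best P0=NH0 P1=- P2=NH2
Op 10: best P0=NH0 P1=NH1 P2=NH2

Answer: P0:NH0 P1:NH1 P2:NH2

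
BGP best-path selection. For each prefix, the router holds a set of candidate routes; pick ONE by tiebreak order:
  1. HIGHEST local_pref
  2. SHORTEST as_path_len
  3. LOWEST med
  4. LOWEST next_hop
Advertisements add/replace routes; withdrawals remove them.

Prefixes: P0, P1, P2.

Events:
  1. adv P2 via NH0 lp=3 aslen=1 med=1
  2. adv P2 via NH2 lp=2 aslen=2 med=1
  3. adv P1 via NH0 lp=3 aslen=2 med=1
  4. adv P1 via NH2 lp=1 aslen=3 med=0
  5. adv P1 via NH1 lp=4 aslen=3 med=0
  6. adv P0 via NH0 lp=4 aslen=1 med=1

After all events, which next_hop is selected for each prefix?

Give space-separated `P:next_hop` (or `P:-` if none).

Op 1: best P0=- P1=- P2=NH0
Op 2: best P0=- P1=- P2=NH0
Op 3: best P0=- P1=NH0 P2=NH0
Op 4: best P0=- P1=NH0 P2=NH0
Op 5: best P0=- P1=NH1 P2=NH0
Op 6: best P0=NH0 P1=NH1 P2=NH0

Answer: P0:NH0 P1:NH1 P2:NH0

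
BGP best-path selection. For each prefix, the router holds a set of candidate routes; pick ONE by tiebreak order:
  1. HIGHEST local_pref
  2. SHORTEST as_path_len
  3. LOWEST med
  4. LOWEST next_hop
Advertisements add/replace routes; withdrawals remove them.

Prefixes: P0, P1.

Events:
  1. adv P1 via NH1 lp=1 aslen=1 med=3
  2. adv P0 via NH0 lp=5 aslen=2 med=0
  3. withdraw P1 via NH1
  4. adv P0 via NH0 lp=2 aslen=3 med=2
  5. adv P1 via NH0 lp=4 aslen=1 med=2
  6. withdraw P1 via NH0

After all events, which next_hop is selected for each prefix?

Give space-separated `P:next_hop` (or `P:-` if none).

Answer: P0:NH0 P1:-

Derivation:
Op 1: best P0=- P1=NH1
Op 2: best P0=NH0 P1=NH1
Op 3: best P0=NH0 P1=-
Op 4: best P0=NH0 P1=-
Op 5: best P0=NH0 P1=NH0
Op 6: best P0=NH0 P1=-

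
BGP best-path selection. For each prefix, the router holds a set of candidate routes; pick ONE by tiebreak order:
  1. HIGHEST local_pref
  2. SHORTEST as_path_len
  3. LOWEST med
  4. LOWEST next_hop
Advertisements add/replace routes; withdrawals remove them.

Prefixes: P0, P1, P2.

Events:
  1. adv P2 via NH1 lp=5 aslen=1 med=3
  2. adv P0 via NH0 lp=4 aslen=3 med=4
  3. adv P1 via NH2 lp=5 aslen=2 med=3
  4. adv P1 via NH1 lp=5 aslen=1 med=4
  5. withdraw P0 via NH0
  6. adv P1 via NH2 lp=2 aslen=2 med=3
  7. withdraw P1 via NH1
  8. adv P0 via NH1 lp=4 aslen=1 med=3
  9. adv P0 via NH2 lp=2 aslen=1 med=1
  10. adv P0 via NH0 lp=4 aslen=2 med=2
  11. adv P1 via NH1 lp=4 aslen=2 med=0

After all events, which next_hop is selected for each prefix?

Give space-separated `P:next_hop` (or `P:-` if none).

Answer: P0:NH1 P1:NH1 P2:NH1

Derivation:
Op 1: best P0=- P1=- P2=NH1
Op 2: best P0=NH0 P1=- P2=NH1
Op 3: best P0=NH0 P1=NH2 P2=NH1
Op 4: best P0=NH0 P1=NH1 P2=NH1
Op 5: best P0=- P1=NH1 P2=NH1
Op 6: best P0=- P1=NH1 P2=NH1
Op 7: best P0=- P1=NH2 P2=NH1
Op 8: best P0=NH1 P1=NH2 P2=NH1
Op 9: best P0=NH1 P1=NH2 P2=NH1
Op 10: best P0=NH1 P1=NH2 P2=NH1
Op 11: best P0=NH1 P1=NH1 P2=NH1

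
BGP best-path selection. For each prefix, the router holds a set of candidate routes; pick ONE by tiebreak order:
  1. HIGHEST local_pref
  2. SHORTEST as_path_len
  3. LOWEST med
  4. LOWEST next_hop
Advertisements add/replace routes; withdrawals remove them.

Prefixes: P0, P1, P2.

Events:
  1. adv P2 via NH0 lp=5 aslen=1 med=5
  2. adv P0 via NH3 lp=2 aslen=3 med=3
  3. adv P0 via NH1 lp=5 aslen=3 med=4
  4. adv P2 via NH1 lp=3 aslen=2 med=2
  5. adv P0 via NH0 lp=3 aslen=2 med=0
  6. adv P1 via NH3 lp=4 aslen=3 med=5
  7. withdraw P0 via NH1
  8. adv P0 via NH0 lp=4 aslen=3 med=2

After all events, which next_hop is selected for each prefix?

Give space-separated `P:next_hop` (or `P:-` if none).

Op 1: best P0=- P1=- P2=NH0
Op 2: best P0=NH3 P1=- P2=NH0
Op 3: best P0=NH1 P1=- P2=NH0
Op 4: best P0=NH1 P1=- P2=NH0
Op 5: best P0=NH1 P1=- P2=NH0
Op 6: best P0=NH1 P1=NH3 P2=NH0
Op 7: best P0=NH0 P1=NH3 P2=NH0
Op 8: best P0=NH0 P1=NH3 P2=NH0

Answer: P0:NH0 P1:NH3 P2:NH0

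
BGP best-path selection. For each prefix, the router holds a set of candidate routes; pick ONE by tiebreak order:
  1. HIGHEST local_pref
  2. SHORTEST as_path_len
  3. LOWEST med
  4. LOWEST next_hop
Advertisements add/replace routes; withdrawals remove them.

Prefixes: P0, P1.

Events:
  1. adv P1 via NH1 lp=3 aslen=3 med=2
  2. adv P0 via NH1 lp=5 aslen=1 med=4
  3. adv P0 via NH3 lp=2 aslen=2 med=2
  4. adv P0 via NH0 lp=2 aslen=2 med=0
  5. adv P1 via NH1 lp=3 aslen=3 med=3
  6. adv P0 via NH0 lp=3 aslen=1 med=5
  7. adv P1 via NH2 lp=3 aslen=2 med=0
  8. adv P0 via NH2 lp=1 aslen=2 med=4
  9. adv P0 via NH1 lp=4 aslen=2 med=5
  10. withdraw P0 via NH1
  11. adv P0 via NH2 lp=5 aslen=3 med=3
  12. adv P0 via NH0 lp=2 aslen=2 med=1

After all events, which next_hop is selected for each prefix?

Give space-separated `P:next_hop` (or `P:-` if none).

Op 1: best P0=- P1=NH1
Op 2: best P0=NH1 P1=NH1
Op 3: best P0=NH1 P1=NH1
Op 4: best P0=NH1 P1=NH1
Op 5: best P0=NH1 P1=NH1
Op 6: best P0=NH1 P1=NH1
Op 7: best P0=NH1 P1=NH2
Op 8: best P0=NH1 P1=NH2
Op 9: best P0=NH1 P1=NH2
Op 10: best P0=NH0 P1=NH2
Op 11: best P0=NH2 P1=NH2
Op 12: best P0=NH2 P1=NH2

Answer: P0:NH2 P1:NH2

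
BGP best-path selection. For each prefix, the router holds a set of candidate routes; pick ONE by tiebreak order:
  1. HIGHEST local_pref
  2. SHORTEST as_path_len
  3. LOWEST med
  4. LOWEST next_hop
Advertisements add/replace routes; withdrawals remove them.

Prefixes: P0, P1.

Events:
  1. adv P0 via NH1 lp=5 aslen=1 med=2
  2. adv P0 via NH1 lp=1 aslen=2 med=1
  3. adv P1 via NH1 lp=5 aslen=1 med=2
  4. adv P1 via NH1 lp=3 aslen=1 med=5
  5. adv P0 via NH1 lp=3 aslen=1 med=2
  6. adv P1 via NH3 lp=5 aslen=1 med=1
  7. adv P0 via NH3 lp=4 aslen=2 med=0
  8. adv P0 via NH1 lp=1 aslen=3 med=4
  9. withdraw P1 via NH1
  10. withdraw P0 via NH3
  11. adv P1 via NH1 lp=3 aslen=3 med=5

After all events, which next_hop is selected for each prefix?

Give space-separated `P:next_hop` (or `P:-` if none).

Answer: P0:NH1 P1:NH3

Derivation:
Op 1: best P0=NH1 P1=-
Op 2: best P0=NH1 P1=-
Op 3: best P0=NH1 P1=NH1
Op 4: best P0=NH1 P1=NH1
Op 5: best P0=NH1 P1=NH1
Op 6: best P0=NH1 P1=NH3
Op 7: best P0=NH3 P1=NH3
Op 8: best P0=NH3 P1=NH3
Op 9: best P0=NH3 P1=NH3
Op 10: best P0=NH1 P1=NH3
Op 11: best P0=NH1 P1=NH3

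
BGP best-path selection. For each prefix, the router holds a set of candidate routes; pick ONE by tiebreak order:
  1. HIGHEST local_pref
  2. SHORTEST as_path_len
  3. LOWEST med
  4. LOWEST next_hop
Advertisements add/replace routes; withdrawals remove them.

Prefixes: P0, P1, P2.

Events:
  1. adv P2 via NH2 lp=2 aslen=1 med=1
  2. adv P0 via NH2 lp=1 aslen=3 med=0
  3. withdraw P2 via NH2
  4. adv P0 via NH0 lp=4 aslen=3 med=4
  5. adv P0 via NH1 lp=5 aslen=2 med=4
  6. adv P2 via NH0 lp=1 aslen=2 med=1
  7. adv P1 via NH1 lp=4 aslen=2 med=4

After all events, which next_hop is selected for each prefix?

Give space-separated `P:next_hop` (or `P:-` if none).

Answer: P0:NH1 P1:NH1 P2:NH0

Derivation:
Op 1: best P0=- P1=- P2=NH2
Op 2: best P0=NH2 P1=- P2=NH2
Op 3: best P0=NH2 P1=- P2=-
Op 4: best P0=NH0 P1=- P2=-
Op 5: best P0=NH1 P1=- P2=-
Op 6: best P0=NH1 P1=- P2=NH0
Op 7: best P0=NH1 P1=NH1 P2=NH0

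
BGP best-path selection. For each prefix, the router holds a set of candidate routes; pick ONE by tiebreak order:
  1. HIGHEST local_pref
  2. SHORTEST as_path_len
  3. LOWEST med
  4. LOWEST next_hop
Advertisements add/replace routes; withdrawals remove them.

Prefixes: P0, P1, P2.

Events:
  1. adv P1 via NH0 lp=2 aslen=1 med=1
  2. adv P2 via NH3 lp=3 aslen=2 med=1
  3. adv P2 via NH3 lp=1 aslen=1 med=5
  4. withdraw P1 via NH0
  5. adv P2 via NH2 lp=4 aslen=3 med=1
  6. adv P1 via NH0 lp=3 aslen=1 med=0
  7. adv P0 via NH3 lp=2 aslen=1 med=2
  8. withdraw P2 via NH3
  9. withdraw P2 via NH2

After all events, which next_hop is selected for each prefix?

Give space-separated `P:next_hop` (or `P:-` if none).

Op 1: best P0=- P1=NH0 P2=-
Op 2: best P0=- P1=NH0 P2=NH3
Op 3: best P0=- P1=NH0 P2=NH3
Op 4: best P0=- P1=- P2=NH3
Op 5: best P0=- P1=- P2=NH2
Op 6: best P0=- P1=NH0 P2=NH2
Op 7: best P0=NH3 P1=NH0 P2=NH2
Op 8: best P0=NH3 P1=NH0 P2=NH2
Op 9: best P0=NH3 P1=NH0 P2=-

Answer: P0:NH3 P1:NH0 P2:-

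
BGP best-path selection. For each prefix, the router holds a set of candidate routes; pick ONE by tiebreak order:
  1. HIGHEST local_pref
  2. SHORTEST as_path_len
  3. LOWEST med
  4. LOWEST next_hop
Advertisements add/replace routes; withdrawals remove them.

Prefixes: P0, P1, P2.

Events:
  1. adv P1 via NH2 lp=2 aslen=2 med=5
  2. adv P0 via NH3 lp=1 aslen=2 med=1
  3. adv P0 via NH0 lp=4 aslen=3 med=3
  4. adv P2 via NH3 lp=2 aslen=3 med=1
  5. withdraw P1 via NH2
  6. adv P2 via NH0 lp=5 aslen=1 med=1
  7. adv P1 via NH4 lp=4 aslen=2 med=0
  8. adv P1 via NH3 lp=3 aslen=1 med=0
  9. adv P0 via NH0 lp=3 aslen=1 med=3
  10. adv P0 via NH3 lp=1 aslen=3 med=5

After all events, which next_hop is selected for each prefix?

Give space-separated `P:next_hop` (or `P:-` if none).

Answer: P0:NH0 P1:NH4 P2:NH0

Derivation:
Op 1: best P0=- P1=NH2 P2=-
Op 2: best P0=NH3 P1=NH2 P2=-
Op 3: best P0=NH0 P1=NH2 P2=-
Op 4: best P0=NH0 P1=NH2 P2=NH3
Op 5: best P0=NH0 P1=- P2=NH3
Op 6: best P0=NH0 P1=- P2=NH0
Op 7: best P0=NH0 P1=NH4 P2=NH0
Op 8: best P0=NH0 P1=NH4 P2=NH0
Op 9: best P0=NH0 P1=NH4 P2=NH0
Op 10: best P0=NH0 P1=NH4 P2=NH0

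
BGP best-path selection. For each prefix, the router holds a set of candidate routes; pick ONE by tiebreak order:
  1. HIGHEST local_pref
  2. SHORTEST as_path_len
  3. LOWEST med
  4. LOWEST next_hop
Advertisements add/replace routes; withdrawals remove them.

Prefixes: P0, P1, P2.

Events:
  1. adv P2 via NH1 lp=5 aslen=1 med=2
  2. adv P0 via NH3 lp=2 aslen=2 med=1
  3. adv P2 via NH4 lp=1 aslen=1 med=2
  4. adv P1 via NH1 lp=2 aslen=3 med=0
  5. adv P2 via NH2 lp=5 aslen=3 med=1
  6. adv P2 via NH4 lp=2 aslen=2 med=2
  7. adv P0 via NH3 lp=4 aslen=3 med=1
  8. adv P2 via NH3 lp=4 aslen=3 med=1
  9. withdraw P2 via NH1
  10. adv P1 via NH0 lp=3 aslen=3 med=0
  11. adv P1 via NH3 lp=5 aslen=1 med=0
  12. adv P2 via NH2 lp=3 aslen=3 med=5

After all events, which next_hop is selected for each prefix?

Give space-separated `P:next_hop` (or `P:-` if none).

Op 1: best P0=- P1=- P2=NH1
Op 2: best P0=NH3 P1=- P2=NH1
Op 3: best P0=NH3 P1=- P2=NH1
Op 4: best P0=NH3 P1=NH1 P2=NH1
Op 5: best P0=NH3 P1=NH1 P2=NH1
Op 6: best P0=NH3 P1=NH1 P2=NH1
Op 7: best P0=NH3 P1=NH1 P2=NH1
Op 8: best P0=NH3 P1=NH1 P2=NH1
Op 9: best P0=NH3 P1=NH1 P2=NH2
Op 10: best P0=NH3 P1=NH0 P2=NH2
Op 11: best P0=NH3 P1=NH3 P2=NH2
Op 12: best P0=NH3 P1=NH3 P2=NH3

Answer: P0:NH3 P1:NH3 P2:NH3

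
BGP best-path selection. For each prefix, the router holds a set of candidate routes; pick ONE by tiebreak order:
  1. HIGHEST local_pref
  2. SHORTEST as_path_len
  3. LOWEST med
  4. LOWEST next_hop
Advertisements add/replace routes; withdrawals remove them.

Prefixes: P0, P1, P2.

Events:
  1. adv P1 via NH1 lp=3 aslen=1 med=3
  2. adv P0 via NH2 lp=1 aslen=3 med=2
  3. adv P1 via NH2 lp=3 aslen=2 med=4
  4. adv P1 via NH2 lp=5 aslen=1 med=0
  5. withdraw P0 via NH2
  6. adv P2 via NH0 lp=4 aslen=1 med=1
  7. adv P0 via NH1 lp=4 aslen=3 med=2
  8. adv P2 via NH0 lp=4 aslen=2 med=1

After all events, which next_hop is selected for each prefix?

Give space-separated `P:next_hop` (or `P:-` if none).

Op 1: best P0=- P1=NH1 P2=-
Op 2: best P0=NH2 P1=NH1 P2=-
Op 3: best P0=NH2 P1=NH1 P2=-
Op 4: best P0=NH2 P1=NH2 P2=-
Op 5: best P0=- P1=NH2 P2=-
Op 6: best P0=- P1=NH2 P2=NH0
Op 7: best P0=NH1 P1=NH2 P2=NH0
Op 8: best P0=NH1 P1=NH2 P2=NH0

Answer: P0:NH1 P1:NH2 P2:NH0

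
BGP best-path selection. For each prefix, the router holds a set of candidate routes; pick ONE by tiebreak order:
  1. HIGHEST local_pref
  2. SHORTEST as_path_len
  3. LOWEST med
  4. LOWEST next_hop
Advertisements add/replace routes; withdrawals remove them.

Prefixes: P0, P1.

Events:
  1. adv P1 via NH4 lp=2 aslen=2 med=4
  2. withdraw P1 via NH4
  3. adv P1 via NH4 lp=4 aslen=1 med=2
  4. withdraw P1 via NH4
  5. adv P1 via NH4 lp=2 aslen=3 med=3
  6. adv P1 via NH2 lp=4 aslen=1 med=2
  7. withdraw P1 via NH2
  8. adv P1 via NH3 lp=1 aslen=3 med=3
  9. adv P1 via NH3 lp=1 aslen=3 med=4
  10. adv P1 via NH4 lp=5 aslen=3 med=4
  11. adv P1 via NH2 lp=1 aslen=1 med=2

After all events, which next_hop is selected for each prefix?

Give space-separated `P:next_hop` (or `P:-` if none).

Answer: P0:- P1:NH4

Derivation:
Op 1: best P0=- P1=NH4
Op 2: best P0=- P1=-
Op 3: best P0=- P1=NH4
Op 4: best P0=- P1=-
Op 5: best P0=- P1=NH4
Op 6: best P0=- P1=NH2
Op 7: best P0=- P1=NH4
Op 8: best P0=- P1=NH4
Op 9: best P0=- P1=NH4
Op 10: best P0=- P1=NH4
Op 11: best P0=- P1=NH4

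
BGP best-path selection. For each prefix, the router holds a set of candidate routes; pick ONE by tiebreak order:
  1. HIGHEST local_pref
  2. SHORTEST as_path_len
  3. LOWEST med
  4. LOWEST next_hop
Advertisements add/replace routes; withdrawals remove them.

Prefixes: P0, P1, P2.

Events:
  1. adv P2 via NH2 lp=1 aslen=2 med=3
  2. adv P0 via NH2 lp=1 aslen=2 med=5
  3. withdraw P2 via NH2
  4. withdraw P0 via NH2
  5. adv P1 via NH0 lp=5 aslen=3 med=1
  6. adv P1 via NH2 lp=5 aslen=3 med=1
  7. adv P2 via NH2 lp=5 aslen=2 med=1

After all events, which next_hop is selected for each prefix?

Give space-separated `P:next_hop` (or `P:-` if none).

Answer: P0:- P1:NH0 P2:NH2

Derivation:
Op 1: best P0=- P1=- P2=NH2
Op 2: best P0=NH2 P1=- P2=NH2
Op 3: best P0=NH2 P1=- P2=-
Op 4: best P0=- P1=- P2=-
Op 5: best P0=- P1=NH0 P2=-
Op 6: best P0=- P1=NH0 P2=-
Op 7: best P0=- P1=NH0 P2=NH2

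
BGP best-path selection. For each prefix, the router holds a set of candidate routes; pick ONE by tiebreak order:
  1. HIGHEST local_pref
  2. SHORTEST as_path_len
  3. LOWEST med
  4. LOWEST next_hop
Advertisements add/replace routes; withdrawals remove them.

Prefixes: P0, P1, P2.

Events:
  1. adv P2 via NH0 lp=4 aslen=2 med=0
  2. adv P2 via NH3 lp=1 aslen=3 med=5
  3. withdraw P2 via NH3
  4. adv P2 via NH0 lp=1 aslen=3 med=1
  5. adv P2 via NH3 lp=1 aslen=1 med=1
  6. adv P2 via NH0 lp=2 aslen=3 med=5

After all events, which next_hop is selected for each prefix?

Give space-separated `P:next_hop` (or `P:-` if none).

Answer: P0:- P1:- P2:NH0

Derivation:
Op 1: best P0=- P1=- P2=NH0
Op 2: best P0=- P1=- P2=NH0
Op 3: best P0=- P1=- P2=NH0
Op 4: best P0=- P1=- P2=NH0
Op 5: best P0=- P1=- P2=NH3
Op 6: best P0=- P1=- P2=NH0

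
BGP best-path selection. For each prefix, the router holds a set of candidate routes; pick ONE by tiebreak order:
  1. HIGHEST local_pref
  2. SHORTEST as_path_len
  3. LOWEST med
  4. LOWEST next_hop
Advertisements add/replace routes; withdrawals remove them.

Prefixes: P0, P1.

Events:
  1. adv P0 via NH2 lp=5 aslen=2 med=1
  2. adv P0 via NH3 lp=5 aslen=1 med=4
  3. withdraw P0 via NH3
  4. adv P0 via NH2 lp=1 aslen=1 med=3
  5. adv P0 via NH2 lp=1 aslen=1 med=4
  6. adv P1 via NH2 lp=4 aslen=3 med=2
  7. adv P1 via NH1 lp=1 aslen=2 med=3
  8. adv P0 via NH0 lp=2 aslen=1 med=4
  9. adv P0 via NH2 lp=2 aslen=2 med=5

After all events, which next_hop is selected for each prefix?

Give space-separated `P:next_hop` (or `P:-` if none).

Answer: P0:NH0 P1:NH2

Derivation:
Op 1: best P0=NH2 P1=-
Op 2: best P0=NH3 P1=-
Op 3: best P0=NH2 P1=-
Op 4: best P0=NH2 P1=-
Op 5: best P0=NH2 P1=-
Op 6: best P0=NH2 P1=NH2
Op 7: best P0=NH2 P1=NH2
Op 8: best P0=NH0 P1=NH2
Op 9: best P0=NH0 P1=NH2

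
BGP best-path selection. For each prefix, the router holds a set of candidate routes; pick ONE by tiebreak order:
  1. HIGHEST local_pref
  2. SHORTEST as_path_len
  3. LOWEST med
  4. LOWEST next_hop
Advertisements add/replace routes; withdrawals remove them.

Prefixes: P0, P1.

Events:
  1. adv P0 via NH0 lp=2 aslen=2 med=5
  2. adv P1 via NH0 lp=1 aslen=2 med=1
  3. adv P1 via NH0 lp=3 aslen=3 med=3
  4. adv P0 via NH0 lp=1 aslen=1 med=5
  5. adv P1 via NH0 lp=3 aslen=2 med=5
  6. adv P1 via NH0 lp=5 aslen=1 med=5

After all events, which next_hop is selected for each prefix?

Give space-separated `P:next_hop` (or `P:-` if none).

Answer: P0:NH0 P1:NH0

Derivation:
Op 1: best P0=NH0 P1=-
Op 2: best P0=NH0 P1=NH0
Op 3: best P0=NH0 P1=NH0
Op 4: best P0=NH0 P1=NH0
Op 5: best P0=NH0 P1=NH0
Op 6: best P0=NH0 P1=NH0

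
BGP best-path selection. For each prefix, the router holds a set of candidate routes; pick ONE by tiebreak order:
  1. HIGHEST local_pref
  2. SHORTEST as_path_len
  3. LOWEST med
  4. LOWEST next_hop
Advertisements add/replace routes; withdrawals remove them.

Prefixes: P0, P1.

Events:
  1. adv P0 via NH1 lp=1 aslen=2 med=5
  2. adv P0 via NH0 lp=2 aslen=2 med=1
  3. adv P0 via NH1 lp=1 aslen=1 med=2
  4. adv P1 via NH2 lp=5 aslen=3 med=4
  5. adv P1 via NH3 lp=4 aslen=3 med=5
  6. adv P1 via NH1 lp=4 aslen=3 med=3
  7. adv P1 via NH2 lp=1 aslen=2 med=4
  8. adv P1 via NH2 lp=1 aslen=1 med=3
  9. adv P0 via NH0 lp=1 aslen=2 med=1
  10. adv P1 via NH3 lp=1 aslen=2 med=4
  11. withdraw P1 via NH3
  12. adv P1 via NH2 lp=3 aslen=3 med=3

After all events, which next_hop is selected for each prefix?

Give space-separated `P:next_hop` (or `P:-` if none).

Op 1: best P0=NH1 P1=-
Op 2: best P0=NH0 P1=-
Op 3: best P0=NH0 P1=-
Op 4: best P0=NH0 P1=NH2
Op 5: best P0=NH0 P1=NH2
Op 6: best P0=NH0 P1=NH2
Op 7: best P0=NH0 P1=NH1
Op 8: best P0=NH0 P1=NH1
Op 9: best P0=NH1 P1=NH1
Op 10: best P0=NH1 P1=NH1
Op 11: best P0=NH1 P1=NH1
Op 12: best P0=NH1 P1=NH1

Answer: P0:NH1 P1:NH1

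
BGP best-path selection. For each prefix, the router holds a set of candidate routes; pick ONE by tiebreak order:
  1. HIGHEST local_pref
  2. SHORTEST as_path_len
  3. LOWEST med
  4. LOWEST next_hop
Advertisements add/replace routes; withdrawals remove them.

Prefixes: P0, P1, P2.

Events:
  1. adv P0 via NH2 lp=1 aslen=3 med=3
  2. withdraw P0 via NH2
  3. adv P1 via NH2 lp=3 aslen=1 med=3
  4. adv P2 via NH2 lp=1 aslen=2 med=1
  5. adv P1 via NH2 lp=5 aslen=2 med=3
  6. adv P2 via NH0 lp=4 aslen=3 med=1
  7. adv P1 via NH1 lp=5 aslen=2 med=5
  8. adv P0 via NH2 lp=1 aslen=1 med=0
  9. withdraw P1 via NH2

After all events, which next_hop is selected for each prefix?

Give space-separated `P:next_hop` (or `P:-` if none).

Answer: P0:NH2 P1:NH1 P2:NH0

Derivation:
Op 1: best P0=NH2 P1=- P2=-
Op 2: best P0=- P1=- P2=-
Op 3: best P0=- P1=NH2 P2=-
Op 4: best P0=- P1=NH2 P2=NH2
Op 5: best P0=- P1=NH2 P2=NH2
Op 6: best P0=- P1=NH2 P2=NH0
Op 7: best P0=- P1=NH2 P2=NH0
Op 8: best P0=NH2 P1=NH2 P2=NH0
Op 9: best P0=NH2 P1=NH1 P2=NH0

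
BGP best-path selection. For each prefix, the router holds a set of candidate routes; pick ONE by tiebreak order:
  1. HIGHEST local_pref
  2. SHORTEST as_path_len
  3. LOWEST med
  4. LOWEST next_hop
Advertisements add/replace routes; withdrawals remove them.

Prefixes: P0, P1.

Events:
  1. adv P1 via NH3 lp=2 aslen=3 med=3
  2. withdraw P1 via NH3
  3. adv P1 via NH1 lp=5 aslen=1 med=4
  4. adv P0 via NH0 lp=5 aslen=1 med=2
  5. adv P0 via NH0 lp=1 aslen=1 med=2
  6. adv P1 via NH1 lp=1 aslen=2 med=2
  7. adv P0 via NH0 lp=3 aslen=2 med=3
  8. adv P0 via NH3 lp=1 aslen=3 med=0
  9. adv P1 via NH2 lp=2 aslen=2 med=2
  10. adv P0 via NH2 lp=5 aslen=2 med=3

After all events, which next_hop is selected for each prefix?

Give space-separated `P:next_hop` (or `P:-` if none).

Answer: P0:NH2 P1:NH2

Derivation:
Op 1: best P0=- P1=NH3
Op 2: best P0=- P1=-
Op 3: best P0=- P1=NH1
Op 4: best P0=NH0 P1=NH1
Op 5: best P0=NH0 P1=NH1
Op 6: best P0=NH0 P1=NH1
Op 7: best P0=NH0 P1=NH1
Op 8: best P0=NH0 P1=NH1
Op 9: best P0=NH0 P1=NH2
Op 10: best P0=NH2 P1=NH2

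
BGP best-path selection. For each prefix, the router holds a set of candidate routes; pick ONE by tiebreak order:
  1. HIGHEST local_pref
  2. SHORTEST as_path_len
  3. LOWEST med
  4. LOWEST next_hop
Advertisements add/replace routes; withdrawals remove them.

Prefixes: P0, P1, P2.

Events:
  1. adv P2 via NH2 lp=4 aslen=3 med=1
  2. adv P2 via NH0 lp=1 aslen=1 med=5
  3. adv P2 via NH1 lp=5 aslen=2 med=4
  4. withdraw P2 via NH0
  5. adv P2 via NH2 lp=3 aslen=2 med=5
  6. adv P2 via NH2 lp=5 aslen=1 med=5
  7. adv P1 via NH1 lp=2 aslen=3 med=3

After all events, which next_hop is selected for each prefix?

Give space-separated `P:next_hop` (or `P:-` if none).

Answer: P0:- P1:NH1 P2:NH2

Derivation:
Op 1: best P0=- P1=- P2=NH2
Op 2: best P0=- P1=- P2=NH2
Op 3: best P0=- P1=- P2=NH1
Op 4: best P0=- P1=- P2=NH1
Op 5: best P0=- P1=- P2=NH1
Op 6: best P0=- P1=- P2=NH2
Op 7: best P0=- P1=NH1 P2=NH2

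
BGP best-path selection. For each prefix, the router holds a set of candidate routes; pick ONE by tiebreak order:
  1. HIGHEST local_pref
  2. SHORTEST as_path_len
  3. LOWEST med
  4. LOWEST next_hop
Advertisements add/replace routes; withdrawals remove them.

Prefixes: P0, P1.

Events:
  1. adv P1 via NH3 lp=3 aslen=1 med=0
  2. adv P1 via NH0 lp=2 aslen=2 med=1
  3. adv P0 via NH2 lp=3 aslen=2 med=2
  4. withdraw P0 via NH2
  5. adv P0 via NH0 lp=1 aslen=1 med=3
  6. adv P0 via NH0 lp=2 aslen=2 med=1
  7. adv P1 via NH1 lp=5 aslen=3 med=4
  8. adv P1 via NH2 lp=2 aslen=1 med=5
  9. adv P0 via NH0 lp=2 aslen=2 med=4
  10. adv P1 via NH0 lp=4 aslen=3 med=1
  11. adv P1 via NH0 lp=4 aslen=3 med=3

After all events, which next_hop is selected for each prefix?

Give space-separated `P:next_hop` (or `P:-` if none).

Answer: P0:NH0 P1:NH1

Derivation:
Op 1: best P0=- P1=NH3
Op 2: best P0=- P1=NH3
Op 3: best P0=NH2 P1=NH3
Op 4: best P0=- P1=NH3
Op 5: best P0=NH0 P1=NH3
Op 6: best P0=NH0 P1=NH3
Op 7: best P0=NH0 P1=NH1
Op 8: best P0=NH0 P1=NH1
Op 9: best P0=NH0 P1=NH1
Op 10: best P0=NH0 P1=NH1
Op 11: best P0=NH0 P1=NH1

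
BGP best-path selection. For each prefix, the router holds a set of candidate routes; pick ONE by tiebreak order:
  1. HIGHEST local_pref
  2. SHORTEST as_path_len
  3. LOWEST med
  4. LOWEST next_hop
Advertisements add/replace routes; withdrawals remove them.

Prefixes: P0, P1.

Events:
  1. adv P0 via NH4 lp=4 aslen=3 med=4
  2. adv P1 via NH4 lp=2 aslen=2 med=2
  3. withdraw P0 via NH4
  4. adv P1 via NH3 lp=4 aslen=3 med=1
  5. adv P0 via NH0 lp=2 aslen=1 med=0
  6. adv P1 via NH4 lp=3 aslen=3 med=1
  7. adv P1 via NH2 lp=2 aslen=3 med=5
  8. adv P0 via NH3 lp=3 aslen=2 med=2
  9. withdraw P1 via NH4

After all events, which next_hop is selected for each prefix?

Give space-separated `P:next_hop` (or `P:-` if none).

Answer: P0:NH3 P1:NH3

Derivation:
Op 1: best P0=NH4 P1=-
Op 2: best P0=NH4 P1=NH4
Op 3: best P0=- P1=NH4
Op 4: best P0=- P1=NH3
Op 5: best P0=NH0 P1=NH3
Op 6: best P0=NH0 P1=NH3
Op 7: best P0=NH0 P1=NH3
Op 8: best P0=NH3 P1=NH3
Op 9: best P0=NH3 P1=NH3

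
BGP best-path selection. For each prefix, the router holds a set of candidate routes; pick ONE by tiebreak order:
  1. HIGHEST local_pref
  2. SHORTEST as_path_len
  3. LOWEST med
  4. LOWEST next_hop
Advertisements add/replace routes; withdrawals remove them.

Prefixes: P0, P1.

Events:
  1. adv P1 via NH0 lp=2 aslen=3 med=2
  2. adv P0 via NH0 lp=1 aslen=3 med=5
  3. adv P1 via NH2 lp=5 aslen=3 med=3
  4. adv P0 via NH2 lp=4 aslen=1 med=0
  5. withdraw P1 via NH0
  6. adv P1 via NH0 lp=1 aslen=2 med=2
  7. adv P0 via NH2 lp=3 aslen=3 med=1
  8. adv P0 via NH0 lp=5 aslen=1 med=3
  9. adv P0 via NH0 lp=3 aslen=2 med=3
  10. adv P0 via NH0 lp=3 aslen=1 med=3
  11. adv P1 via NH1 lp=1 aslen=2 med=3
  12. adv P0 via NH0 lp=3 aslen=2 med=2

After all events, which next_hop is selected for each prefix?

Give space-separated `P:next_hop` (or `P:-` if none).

Answer: P0:NH0 P1:NH2

Derivation:
Op 1: best P0=- P1=NH0
Op 2: best P0=NH0 P1=NH0
Op 3: best P0=NH0 P1=NH2
Op 4: best P0=NH2 P1=NH2
Op 5: best P0=NH2 P1=NH2
Op 6: best P0=NH2 P1=NH2
Op 7: best P0=NH2 P1=NH2
Op 8: best P0=NH0 P1=NH2
Op 9: best P0=NH0 P1=NH2
Op 10: best P0=NH0 P1=NH2
Op 11: best P0=NH0 P1=NH2
Op 12: best P0=NH0 P1=NH2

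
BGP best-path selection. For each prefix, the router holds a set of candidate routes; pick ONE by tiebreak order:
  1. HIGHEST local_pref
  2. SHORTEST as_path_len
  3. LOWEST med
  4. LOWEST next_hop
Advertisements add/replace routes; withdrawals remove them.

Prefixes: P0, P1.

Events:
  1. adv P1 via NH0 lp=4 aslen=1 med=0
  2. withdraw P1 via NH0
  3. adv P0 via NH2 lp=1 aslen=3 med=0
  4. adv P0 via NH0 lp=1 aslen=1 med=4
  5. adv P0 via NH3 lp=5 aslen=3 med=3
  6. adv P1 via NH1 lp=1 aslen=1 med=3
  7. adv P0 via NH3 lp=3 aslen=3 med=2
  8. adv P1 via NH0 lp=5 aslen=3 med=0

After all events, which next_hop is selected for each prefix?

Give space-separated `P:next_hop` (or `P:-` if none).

Op 1: best P0=- P1=NH0
Op 2: best P0=- P1=-
Op 3: best P0=NH2 P1=-
Op 4: best P0=NH0 P1=-
Op 5: best P0=NH3 P1=-
Op 6: best P0=NH3 P1=NH1
Op 7: best P0=NH3 P1=NH1
Op 8: best P0=NH3 P1=NH0

Answer: P0:NH3 P1:NH0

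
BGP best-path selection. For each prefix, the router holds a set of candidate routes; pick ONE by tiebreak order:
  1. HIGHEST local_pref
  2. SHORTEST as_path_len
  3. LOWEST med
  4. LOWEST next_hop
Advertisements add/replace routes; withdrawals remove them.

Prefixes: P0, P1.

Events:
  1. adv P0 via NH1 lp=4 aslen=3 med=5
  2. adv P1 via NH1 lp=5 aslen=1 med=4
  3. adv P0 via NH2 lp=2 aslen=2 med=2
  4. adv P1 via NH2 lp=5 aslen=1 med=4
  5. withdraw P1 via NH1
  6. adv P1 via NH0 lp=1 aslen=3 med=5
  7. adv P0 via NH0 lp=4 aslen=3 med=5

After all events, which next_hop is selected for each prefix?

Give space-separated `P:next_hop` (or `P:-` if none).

Op 1: best P0=NH1 P1=-
Op 2: best P0=NH1 P1=NH1
Op 3: best P0=NH1 P1=NH1
Op 4: best P0=NH1 P1=NH1
Op 5: best P0=NH1 P1=NH2
Op 6: best P0=NH1 P1=NH2
Op 7: best P0=NH0 P1=NH2

Answer: P0:NH0 P1:NH2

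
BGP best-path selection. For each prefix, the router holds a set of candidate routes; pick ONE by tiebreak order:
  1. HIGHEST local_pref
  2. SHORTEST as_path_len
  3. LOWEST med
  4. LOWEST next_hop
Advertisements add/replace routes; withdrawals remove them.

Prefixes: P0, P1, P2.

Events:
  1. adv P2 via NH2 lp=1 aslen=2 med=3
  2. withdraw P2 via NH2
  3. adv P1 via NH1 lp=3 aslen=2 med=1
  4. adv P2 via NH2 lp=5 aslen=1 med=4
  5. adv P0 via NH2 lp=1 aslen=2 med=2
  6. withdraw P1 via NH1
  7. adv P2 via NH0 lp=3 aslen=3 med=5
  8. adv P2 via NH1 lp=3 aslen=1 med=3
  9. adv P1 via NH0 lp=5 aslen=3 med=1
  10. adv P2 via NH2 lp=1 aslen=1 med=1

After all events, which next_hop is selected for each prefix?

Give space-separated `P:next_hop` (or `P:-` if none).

Op 1: best P0=- P1=- P2=NH2
Op 2: best P0=- P1=- P2=-
Op 3: best P0=- P1=NH1 P2=-
Op 4: best P0=- P1=NH1 P2=NH2
Op 5: best P0=NH2 P1=NH1 P2=NH2
Op 6: best P0=NH2 P1=- P2=NH2
Op 7: best P0=NH2 P1=- P2=NH2
Op 8: best P0=NH2 P1=- P2=NH2
Op 9: best P0=NH2 P1=NH0 P2=NH2
Op 10: best P0=NH2 P1=NH0 P2=NH1

Answer: P0:NH2 P1:NH0 P2:NH1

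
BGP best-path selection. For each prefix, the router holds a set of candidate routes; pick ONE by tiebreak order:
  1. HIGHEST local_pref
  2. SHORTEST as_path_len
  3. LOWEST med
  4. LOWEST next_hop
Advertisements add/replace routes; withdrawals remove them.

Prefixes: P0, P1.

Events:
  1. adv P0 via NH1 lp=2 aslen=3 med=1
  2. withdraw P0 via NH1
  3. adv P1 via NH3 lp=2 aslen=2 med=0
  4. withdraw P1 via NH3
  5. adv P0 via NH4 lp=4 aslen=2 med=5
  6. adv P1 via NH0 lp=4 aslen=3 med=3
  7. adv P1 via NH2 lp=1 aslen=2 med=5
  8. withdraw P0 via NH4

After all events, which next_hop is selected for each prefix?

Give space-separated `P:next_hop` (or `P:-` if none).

Answer: P0:- P1:NH0

Derivation:
Op 1: best P0=NH1 P1=-
Op 2: best P0=- P1=-
Op 3: best P0=- P1=NH3
Op 4: best P0=- P1=-
Op 5: best P0=NH4 P1=-
Op 6: best P0=NH4 P1=NH0
Op 7: best P0=NH4 P1=NH0
Op 8: best P0=- P1=NH0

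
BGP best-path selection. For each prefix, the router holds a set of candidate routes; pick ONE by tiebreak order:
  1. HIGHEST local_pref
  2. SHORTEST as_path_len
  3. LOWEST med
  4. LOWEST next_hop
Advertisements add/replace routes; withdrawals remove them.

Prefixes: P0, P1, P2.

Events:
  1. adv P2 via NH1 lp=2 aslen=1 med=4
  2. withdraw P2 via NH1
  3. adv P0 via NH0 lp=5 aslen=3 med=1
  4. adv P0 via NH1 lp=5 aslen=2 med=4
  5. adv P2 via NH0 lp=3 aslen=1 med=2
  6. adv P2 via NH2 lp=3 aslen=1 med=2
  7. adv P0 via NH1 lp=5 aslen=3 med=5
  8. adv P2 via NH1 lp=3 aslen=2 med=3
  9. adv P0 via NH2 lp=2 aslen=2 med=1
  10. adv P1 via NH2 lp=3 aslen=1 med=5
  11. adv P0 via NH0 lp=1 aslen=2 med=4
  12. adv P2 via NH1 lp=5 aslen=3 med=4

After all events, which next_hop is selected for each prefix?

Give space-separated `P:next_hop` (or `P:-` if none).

Answer: P0:NH1 P1:NH2 P2:NH1

Derivation:
Op 1: best P0=- P1=- P2=NH1
Op 2: best P0=- P1=- P2=-
Op 3: best P0=NH0 P1=- P2=-
Op 4: best P0=NH1 P1=- P2=-
Op 5: best P0=NH1 P1=- P2=NH0
Op 6: best P0=NH1 P1=- P2=NH0
Op 7: best P0=NH0 P1=- P2=NH0
Op 8: best P0=NH0 P1=- P2=NH0
Op 9: best P0=NH0 P1=- P2=NH0
Op 10: best P0=NH0 P1=NH2 P2=NH0
Op 11: best P0=NH1 P1=NH2 P2=NH0
Op 12: best P0=NH1 P1=NH2 P2=NH1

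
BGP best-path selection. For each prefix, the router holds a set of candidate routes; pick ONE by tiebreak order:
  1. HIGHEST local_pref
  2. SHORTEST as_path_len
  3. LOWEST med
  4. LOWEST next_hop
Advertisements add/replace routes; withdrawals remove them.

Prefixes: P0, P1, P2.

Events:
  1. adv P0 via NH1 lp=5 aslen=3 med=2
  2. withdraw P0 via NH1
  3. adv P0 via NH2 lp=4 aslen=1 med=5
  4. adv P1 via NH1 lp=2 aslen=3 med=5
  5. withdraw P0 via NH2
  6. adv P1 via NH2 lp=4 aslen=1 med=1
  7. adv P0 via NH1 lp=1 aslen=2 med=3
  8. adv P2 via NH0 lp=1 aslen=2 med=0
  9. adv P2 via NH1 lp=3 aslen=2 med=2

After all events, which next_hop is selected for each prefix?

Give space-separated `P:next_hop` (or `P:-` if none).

Op 1: best P0=NH1 P1=- P2=-
Op 2: best P0=- P1=- P2=-
Op 3: best P0=NH2 P1=- P2=-
Op 4: best P0=NH2 P1=NH1 P2=-
Op 5: best P0=- P1=NH1 P2=-
Op 6: best P0=- P1=NH2 P2=-
Op 7: best P0=NH1 P1=NH2 P2=-
Op 8: best P0=NH1 P1=NH2 P2=NH0
Op 9: best P0=NH1 P1=NH2 P2=NH1

Answer: P0:NH1 P1:NH2 P2:NH1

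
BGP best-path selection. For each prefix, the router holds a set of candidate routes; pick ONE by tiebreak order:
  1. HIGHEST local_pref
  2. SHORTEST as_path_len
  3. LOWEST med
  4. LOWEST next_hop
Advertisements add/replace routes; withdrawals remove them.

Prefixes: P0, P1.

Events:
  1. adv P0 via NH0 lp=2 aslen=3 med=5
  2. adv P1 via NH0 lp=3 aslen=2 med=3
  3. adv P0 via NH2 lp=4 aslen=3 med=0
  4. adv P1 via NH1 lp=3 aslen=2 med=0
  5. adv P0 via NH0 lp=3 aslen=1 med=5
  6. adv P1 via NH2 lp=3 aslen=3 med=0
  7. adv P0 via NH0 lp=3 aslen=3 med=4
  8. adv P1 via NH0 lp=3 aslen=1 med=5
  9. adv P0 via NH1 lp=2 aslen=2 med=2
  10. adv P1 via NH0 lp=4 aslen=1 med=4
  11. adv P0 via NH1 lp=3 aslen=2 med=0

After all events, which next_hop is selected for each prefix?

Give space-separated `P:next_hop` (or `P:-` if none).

Answer: P0:NH2 P1:NH0

Derivation:
Op 1: best P0=NH0 P1=-
Op 2: best P0=NH0 P1=NH0
Op 3: best P0=NH2 P1=NH0
Op 4: best P0=NH2 P1=NH1
Op 5: best P0=NH2 P1=NH1
Op 6: best P0=NH2 P1=NH1
Op 7: best P0=NH2 P1=NH1
Op 8: best P0=NH2 P1=NH0
Op 9: best P0=NH2 P1=NH0
Op 10: best P0=NH2 P1=NH0
Op 11: best P0=NH2 P1=NH0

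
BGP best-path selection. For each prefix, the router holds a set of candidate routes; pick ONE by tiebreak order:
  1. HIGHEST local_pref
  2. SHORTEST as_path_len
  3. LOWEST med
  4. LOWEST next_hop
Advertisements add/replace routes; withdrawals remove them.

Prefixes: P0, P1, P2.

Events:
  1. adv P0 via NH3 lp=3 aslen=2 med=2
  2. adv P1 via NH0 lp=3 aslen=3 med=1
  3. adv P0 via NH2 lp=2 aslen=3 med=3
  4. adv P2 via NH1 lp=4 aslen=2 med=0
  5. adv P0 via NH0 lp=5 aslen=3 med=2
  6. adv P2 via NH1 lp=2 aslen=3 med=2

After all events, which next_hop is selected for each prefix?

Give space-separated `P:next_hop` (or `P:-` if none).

Op 1: best P0=NH3 P1=- P2=-
Op 2: best P0=NH3 P1=NH0 P2=-
Op 3: best P0=NH3 P1=NH0 P2=-
Op 4: best P0=NH3 P1=NH0 P2=NH1
Op 5: best P0=NH0 P1=NH0 P2=NH1
Op 6: best P0=NH0 P1=NH0 P2=NH1

Answer: P0:NH0 P1:NH0 P2:NH1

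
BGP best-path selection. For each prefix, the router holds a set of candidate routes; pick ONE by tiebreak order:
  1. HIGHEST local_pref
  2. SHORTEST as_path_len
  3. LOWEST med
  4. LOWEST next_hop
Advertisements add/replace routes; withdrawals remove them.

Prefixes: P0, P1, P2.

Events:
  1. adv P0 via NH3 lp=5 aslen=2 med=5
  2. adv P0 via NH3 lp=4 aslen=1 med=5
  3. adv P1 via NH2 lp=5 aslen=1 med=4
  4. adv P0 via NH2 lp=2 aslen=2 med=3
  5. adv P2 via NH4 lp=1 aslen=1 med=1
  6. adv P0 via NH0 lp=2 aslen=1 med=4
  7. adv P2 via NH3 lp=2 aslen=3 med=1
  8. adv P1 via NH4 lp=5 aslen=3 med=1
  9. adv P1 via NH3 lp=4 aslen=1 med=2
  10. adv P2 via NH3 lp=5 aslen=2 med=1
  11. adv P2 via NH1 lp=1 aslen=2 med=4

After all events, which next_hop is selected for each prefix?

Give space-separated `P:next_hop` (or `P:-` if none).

Op 1: best P0=NH3 P1=- P2=-
Op 2: best P0=NH3 P1=- P2=-
Op 3: best P0=NH3 P1=NH2 P2=-
Op 4: best P0=NH3 P1=NH2 P2=-
Op 5: best P0=NH3 P1=NH2 P2=NH4
Op 6: best P0=NH3 P1=NH2 P2=NH4
Op 7: best P0=NH3 P1=NH2 P2=NH3
Op 8: best P0=NH3 P1=NH2 P2=NH3
Op 9: best P0=NH3 P1=NH2 P2=NH3
Op 10: best P0=NH3 P1=NH2 P2=NH3
Op 11: best P0=NH3 P1=NH2 P2=NH3

Answer: P0:NH3 P1:NH2 P2:NH3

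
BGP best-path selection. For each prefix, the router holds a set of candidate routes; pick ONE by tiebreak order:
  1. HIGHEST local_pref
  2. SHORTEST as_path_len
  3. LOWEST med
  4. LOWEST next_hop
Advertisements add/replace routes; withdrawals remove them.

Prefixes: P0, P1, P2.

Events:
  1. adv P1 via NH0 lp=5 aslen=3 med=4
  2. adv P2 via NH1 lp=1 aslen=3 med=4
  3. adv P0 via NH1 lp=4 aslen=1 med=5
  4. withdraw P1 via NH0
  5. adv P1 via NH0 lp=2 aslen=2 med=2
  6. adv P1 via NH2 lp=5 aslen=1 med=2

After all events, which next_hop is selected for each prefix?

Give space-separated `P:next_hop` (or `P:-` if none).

Op 1: best P0=- P1=NH0 P2=-
Op 2: best P0=- P1=NH0 P2=NH1
Op 3: best P0=NH1 P1=NH0 P2=NH1
Op 4: best P0=NH1 P1=- P2=NH1
Op 5: best P0=NH1 P1=NH0 P2=NH1
Op 6: best P0=NH1 P1=NH2 P2=NH1

Answer: P0:NH1 P1:NH2 P2:NH1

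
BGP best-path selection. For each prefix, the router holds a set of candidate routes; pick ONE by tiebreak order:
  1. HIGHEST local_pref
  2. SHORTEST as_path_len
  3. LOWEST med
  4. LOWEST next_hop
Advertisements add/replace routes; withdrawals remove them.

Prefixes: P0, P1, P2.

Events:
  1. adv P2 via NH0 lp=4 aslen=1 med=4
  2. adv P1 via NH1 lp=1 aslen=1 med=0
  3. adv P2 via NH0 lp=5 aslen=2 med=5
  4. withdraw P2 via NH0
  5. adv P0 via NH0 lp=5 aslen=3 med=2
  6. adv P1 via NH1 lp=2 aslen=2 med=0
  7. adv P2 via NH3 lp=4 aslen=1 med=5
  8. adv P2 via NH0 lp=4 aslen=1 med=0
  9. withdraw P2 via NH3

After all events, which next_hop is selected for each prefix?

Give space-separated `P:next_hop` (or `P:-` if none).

Answer: P0:NH0 P1:NH1 P2:NH0

Derivation:
Op 1: best P0=- P1=- P2=NH0
Op 2: best P0=- P1=NH1 P2=NH0
Op 3: best P0=- P1=NH1 P2=NH0
Op 4: best P0=- P1=NH1 P2=-
Op 5: best P0=NH0 P1=NH1 P2=-
Op 6: best P0=NH0 P1=NH1 P2=-
Op 7: best P0=NH0 P1=NH1 P2=NH3
Op 8: best P0=NH0 P1=NH1 P2=NH0
Op 9: best P0=NH0 P1=NH1 P2=NH0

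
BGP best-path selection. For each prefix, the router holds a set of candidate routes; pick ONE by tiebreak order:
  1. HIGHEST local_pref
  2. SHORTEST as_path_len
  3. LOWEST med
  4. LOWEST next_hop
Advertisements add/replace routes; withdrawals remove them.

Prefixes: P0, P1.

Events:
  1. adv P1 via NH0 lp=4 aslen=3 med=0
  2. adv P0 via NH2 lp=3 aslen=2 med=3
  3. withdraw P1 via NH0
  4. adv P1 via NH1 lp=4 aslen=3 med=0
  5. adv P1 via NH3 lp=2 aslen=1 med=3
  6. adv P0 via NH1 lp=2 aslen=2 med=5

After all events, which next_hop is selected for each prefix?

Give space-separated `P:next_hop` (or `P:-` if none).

Op 1: best P0=- P1=NH0
Op 2: best P0=NH2 P1=NH0
Op 3: best P0=NH2 P1=-
Op 4: best P0=NH2 P1=NH1
Op 5: best P0=NH2 P1=NH1
Op 6: best P0=NH2 P1=NH1

Answer: P0:NH2 P1:NH1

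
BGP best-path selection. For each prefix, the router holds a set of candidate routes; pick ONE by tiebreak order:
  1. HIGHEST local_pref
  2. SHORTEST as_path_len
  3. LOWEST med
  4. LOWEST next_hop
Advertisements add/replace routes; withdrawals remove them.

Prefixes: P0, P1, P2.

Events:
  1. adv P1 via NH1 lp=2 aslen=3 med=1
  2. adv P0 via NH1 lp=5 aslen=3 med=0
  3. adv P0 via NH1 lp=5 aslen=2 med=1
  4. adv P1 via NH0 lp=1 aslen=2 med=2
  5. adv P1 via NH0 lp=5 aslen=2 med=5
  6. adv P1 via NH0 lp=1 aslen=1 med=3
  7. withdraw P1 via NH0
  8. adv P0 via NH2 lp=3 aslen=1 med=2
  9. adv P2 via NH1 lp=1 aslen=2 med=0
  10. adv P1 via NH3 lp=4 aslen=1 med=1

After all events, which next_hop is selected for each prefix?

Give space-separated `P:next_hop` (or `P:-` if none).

Op 1: best P0=- P1=NH1 P2=-
Op 2: best P0=NH1 P1=NH1 P2=-
Op 3: best P0=NH1 P1=NH1 P2=-
Op 4: best P0=NH1 P1=NH1 P2=-
Op 5: best P0=NH1 P1=NH0 P2=-
Op 6: best P0=NH1 P1=NH1 P2=-
Op 7: best P0=NH1 P1=NH1 P2=-
Op 8: best P0=NH1 P1=NH1 P2=-
Op 9: best P0=NH1 P1=NH1 P2=NH1
Op 10: best P0=NH1 P1=NH3 P2=NH1

Answer: P0:NH1 P1:NH3 P2:NH1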